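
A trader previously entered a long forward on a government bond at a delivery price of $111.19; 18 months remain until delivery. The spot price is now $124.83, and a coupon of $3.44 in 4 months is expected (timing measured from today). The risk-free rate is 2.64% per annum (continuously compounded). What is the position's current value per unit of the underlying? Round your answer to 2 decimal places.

$14.55

PV(remaining coupons) I = 3.44·e^(−0.0264·4/12) = 3.4099
Current forward F = (S − I)·e^(rT) = (124.83 − 3.4099)·e^(0.0264·18/12) = 121.4201 × 1.040395 = 126.3249
Value (long) = (F − K)·e^(−rT) = (126.3249 − 111.19) × 0.961174 = 14.5473
Value = $14.55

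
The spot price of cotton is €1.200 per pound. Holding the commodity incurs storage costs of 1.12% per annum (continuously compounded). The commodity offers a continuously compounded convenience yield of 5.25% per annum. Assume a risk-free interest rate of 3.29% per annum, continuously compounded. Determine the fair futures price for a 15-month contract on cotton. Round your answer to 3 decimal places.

Net carry = r + u − y = 0.0329 + 0.0112 − 0.0525 = -0.0084
F = S·e^((r+u−y)T) = 1.200 · e^(-0.0084 × 15/12) = 1.200 · e^-0.010500
= 1.200 × 0.989555 = €1.187 per pound

€1.187 per pound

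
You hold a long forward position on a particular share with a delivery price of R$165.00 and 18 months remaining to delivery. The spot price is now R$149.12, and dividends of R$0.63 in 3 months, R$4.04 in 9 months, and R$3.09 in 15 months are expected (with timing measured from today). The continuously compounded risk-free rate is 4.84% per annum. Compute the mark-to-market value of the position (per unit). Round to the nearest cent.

PV(remaining dividends) I = 0.63·e^(−0.0484·3/12) + 4.04·e^(−0.0484·9/12) + 3.09·e^(−0.0484·15/12) = 7.4270
Current forward F = (S − I)·e^(rT) = (149.12 − 7.4270)·e^(0.0484·18/12) = 141.6930 × 1.075300 = 152.3625
Value (long) = (F − K)·e^(−rT) = (152.3625 − 165.00) × 0.929973 = -11.7525
Value = -R$11.75

-R$11.75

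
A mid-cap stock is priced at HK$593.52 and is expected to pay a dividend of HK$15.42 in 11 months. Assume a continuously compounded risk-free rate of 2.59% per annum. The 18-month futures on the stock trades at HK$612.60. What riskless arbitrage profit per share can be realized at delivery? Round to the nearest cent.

HK$11.22 per share

PV(dividends) I = 15.42·e^(−0.0259·11/12) = 15.0582
Fair futures F* = (S − I)·e^(rT) = (593.52 − 15.0582)·e^0.038850 = 578.4618 × 1.039615 = 601.3776
Market HK$612.60 > fair 601.3776: forward overpriced → cash-and-carry (borrow at r, buy the stock and collect the dividends, short the forward).
Profit at T = |F_mkt − F*| = |612.60 − 601.3776| = HK$11.22 per share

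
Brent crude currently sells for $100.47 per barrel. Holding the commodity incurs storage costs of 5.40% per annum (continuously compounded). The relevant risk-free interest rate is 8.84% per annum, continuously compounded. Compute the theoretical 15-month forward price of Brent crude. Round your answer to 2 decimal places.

$120.04 per barrel

Net carry = r + u − y = 0.0884 + 0.0540 − 0.0000 = 0.1424
F = S·e^((r+u−y)T) = 100.47 · e^(0.1424 × 15/12) = 100.47 · e^0.178000
= 100.47 × 1.194825 = $120.04 per barrel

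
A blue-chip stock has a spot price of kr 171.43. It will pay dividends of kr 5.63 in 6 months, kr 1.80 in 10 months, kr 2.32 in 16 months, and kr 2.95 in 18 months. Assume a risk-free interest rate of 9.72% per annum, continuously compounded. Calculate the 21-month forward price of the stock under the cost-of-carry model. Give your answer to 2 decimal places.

PV(dividends) I = 5.63·e^(−0.0972·6/12) + 1.80·e^(−0.0972·10/12) + 2.32·e^(−0.0972·16/12) + 2.95·e^(−0.0972·18/12)
I = 5.3629 + 1.6599 + 2.0380 + 2.5498 = 11.6106
F = (S − I)·e^(rT) = (171.43 − 11.6106) · e^(0.0972·21/12)
= 159.8194 · e^0.170100 = 159.8194 × 1.185423 = kr 189.45

kr 189.45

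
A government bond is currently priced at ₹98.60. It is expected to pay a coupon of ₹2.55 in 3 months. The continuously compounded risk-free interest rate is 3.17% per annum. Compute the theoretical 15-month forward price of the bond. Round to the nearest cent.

PV(coupons) I = 2.55·e^(−0.0317·3/12)
I = 2.5299
F = (S − I)·e^(rT) = (98.60 − 2.5299) · e^(0.0317·15/12)
= 96.0701 · e^0.039625 = 96.0701 × 1.040421 = ₹99.95

₹99.95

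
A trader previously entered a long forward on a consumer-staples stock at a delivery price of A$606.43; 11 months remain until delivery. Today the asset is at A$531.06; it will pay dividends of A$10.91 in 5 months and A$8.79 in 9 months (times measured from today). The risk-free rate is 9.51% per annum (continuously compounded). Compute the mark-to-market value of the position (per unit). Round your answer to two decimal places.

-A$43.41

PV(remaining dividends) I = 10.91·e^(−0.0951·5/12) + 8.79·e^(−0.0951·9/12) = 18.6710
Current forward F = (S − I)·e^(rT) = (531.06 − 18.6710)·e^(0.0951·11/12) = 512.3890 × 1.091088 = 559.0615
Value (long) = (F − K)·e^(−rT) = (559.0615 − 606.43) × 0.916517 = -43.4140
Value = -A$43.41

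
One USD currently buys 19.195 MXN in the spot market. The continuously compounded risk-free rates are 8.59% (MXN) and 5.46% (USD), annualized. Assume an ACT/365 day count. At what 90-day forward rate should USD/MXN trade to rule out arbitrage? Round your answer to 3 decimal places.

19.344

F = S·e^((r_MXN − r_USD)T) = 19.195 · e^((0.0859 − 0.0546) × 90/365)
= 19.195 · e^0.007718 = 19.195 × 1.007748
F = 19.344 MXN per USD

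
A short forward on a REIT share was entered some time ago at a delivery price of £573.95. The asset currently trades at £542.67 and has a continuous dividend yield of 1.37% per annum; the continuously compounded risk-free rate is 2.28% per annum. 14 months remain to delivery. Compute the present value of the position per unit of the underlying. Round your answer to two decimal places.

£24.82

Current fair forward for the remaining 14 months: F = S·e^((r − q)·T), (r − q) = 0.0228 − 0.0137 = 0.0091
F = 542.67 · e^(0.0091 × 14/12) = 542.67 × 1.010673 = 548.4619
Value of long forward = (F − K)·e^(−rT) = (548.4619 − 573.95) · e^(−0.0228·14/12)
= -25.4881 × 0.973751 = -24.82
Short position value = −(long value) = £24.82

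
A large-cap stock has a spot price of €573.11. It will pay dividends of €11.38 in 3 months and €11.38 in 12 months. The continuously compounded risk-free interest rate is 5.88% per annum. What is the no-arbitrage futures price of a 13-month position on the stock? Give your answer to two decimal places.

PV(dividends) I = 11.38·e^(−0.0588·3/12) + 11.38·e^(−0.0588·12/12)
I = 11.2139 + 10.7301 = 21.9440
F = (S − I)·e^(rT) = (573.11 − 21.9440) · e^(0.0588·13/12)
= 551.1660 · e^0.063700 = 551.1660 × 1.065773 = €587.42

€587.42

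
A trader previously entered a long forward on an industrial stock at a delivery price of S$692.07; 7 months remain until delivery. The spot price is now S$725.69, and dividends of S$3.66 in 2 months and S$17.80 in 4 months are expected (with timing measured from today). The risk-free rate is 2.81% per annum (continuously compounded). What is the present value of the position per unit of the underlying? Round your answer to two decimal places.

S$23.59

PV(remaining dividends) I = 3.66·e^(−0.0281·2/12) + 17.80·e^(−0.0281·4/12) = 21.2770
Current forward F = (S − I)·e^(rT) = (725.69 − 21.2770)·e^(0.0281·7/12) = 704.4130 × 1.016527 = 716.0548
Value (long) = (F − K)·e^(−rT) = (716.0548 − 692.07) × 0.983742 = 23.5949
Value = S$23.59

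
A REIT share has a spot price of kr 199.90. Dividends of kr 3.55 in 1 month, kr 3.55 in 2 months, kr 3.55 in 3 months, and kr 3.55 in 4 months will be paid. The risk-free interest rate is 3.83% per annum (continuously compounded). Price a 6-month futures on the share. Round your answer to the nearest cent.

PV(dividends) I = 3.55·e^(−0.0383·1/12) + 3.55·e^(−0.0383·2/12) + 3.55·e^(−0.0383·3/12) + 3.55·e^(−0.0383·4/12)
I = 3.5387 + 3.5274 + 3.5162 + 3.5050 = 14.0873
F = (S − I)·e^(rT) = (199.90 − 14.0873) · e^(0.0383·6/12)
= 185.8127 · e^0.019150 = 185.8127 × 1.019335 = kr 189.41

kr 189.41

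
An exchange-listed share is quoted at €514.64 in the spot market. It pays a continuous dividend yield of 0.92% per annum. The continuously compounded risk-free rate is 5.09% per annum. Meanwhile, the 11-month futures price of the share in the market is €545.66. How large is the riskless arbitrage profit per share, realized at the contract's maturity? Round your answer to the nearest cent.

€10.97 per share

Fair futures: F* = S·e^(carry·T), with carry = (r − q) = 0.0509 − 0.0092 = 0.0417
F* = 514.64 · e^(0.0417 × 11/12) = 514.64 · e^0.038225 = 514.64 × 1.038965 = €534.6929
Market €545.66 > fair €534.6929: forward overpriced → cash-and-carry (buy spot, short the forward).
At maturity, profit = |F_mkt − F*| = |545.66 − 534.6929| = €10.97 per share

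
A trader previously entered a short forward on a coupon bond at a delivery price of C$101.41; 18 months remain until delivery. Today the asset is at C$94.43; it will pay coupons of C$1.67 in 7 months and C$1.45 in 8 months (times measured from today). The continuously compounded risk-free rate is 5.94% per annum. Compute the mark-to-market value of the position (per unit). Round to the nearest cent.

PV(remaining coupons) I = 1.67·e^(−0.0594·7/12) + 1.45·e^(−0.0594·8/12) = 3.0068
Current forward F = (S − I)·e^(rT) = (94.43 − 3.0068)·e^(0.0594·18/12) = 91.4232 × 1.093190 = 99.9429
Value (long) = (F − K)·e^(−rT) = (99.9429 − 101.41) × 0.914754 = -1.3420
Short position value = −(long value) = C$1.34

C$1.34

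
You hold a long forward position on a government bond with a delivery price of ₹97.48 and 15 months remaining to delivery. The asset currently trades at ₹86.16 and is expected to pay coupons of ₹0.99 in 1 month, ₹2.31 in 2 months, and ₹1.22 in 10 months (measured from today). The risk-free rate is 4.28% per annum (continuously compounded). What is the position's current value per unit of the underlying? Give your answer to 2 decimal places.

-₹10.70

PV(remaining coupons) I = 0.99·e^(−0.0428·1/12) + 2.31·e^(−0.0428·2/12) + 1.22·e^(−0.0428·10/12) = 4.4573
Current forward F = (S − I)·e^(rT) = (86.16 − 4.4573)·e^(0.0428·15/12) = 81.7027 × 1.054957 = 86.1928
Value (long) = (F − K)·e^(−rT) = (86.1928 − 97.48) × 0.947906 = -10.6992
Value = -₹10.70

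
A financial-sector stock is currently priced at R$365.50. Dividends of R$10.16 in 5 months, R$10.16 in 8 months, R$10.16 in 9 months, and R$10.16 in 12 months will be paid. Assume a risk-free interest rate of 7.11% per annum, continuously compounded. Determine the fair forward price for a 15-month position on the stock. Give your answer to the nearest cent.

PV(dividends) I = 10.16·e^(−0.0711·5/12) + 10.16·e^(−0.0711·8/12) + 10.16·e^(−0.0711·9/12) + 10.16·e^(−0.0711·12/12)
I = 9.8634 + 9.6897 + 9.6324 + 9.4627 = 38.6482
F = (S − I)·e^(rT) = (365.50 − 38.6482) · e^(0.0711·15/12)
= 326.8518 · e^0.088875 = 326.8518 × 1.092944 = R$357.23

R$357.23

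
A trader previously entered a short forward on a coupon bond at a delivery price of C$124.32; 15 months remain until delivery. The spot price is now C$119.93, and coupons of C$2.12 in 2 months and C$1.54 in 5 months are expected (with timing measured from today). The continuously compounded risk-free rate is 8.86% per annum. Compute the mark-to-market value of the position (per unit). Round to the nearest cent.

PV(remaining coupons) I = 2.12·e^(−0.0886·2/12) + 1.54·e^(−0.0886·5/12) = 3.5731
Current forward F = (S − I)·e^(rT) = (119.93 − 3.5731)·e^(0.0886·15/12) = 116.3569 × 1.117116 = 129.9842
Value (long) = (F − K)·e^(−rT) = (129.9842 − 124.32) × 0.895163 = 5.0704
Short position value = −(long value) = -C$5.07

-C$5.07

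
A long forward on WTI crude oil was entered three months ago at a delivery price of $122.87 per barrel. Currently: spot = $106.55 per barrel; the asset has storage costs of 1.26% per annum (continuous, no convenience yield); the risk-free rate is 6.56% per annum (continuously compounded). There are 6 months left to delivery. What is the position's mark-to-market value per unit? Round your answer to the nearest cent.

Current fair forward for the remaining 6 months: F = S·e^((r + u)·T), (r + u) = 0.0656 + 0.0126 = 0.0782
F = 106.55 · e^(0.0782 × 6/12) = 106.55 × 1.039874 = 110.7986
Value of long forward = (F − K)·e^(−rT) = (110.7986 − 122.87) · e^(−0.0656·6/12)
= -12.0714 × 0.967732 = -11.68

-$11.68 per barrel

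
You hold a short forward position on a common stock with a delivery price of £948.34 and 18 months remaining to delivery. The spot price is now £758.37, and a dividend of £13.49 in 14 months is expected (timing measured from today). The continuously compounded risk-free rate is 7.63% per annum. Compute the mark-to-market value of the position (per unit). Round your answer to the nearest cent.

PV(remaining dividends) I = 13.49·e^(−0.0763·14/12) = 12.3411
Current forward F = (S − I)·e^(rT) = (758.37 − 12.3411)·e^(0.0763·18/12) = 746.0289 × 1.121257 = 836.4901
Value (long) = (F − K)·e^(−rT) = (836.4901 − 948.34) × 0.891857 = -99.7541
Short position value = −(long value) = £99.75

£99.75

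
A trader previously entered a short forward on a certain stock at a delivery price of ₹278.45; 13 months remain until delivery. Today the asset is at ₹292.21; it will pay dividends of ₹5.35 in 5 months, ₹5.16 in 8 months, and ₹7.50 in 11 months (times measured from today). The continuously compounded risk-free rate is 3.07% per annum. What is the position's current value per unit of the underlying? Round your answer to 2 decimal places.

PV(remaining dividends) I = 5.35·e^(−0.0307·5/12) + 5.16·e^(−0.0307·8/12) + 7.50·e^(−0.0307·11/12) = 17.6293
Current forward F = (S − I)·e^(rT) = (292.21 − 17.6293)·e^(0.0307·13/12) = 274.5807 × 1.033818 = 283.8665
Value (long) = (F − K)·e^(−rT) = (283.8665 − 278.45) × 0.967289 = 5.2393
Short position value = −(long value) = -₹5.24

-₹5.24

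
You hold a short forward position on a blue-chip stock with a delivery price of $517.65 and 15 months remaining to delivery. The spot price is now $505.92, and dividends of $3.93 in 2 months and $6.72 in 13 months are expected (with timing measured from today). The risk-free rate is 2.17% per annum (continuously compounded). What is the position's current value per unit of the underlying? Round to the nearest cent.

$8.36

PV(remaining dividends) I = 3.93·e^(−0.0217·2/12) + 6.72·e^(−0.0217·13/12) = 10.4797
Current forward F = (S − I)·e^(rT) = (505.92 − 10.4797)·e^(0.0217·15/12) = 495.4403 × 1.027496 = 509.0629
Value (long) = (F − K)·e^(−rT) = (509.0629 − 517.65) × 0.973240 = -8.3573
Short position value = −(long value) = $8.36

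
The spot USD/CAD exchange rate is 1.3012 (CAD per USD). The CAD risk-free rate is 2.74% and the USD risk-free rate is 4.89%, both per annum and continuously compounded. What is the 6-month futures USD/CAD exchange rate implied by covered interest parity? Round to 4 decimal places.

F = S·e^((r_CAD − r_USD)T) = 1.3012 · e^((0.0274 − 0.0489) × 6/12)
= 1.3012 · e^-0.010750 = 1.3012 × 0.989308
F = 1.2873 CAD per USD

1.2873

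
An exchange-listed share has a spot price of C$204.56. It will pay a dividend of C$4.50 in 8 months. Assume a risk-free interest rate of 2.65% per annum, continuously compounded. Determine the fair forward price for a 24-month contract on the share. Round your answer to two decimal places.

C$211.03

PV(dividends) I = 4.50·e^(−0.0265·8/12)
I = 4.4212
F = (S − I)·e^(rT) = (204.56 − 4.4212) · e^(0.0265·24/12)
= 200.1388 · e^0.053000 = 200.1388 × 1.054430 = C$211.03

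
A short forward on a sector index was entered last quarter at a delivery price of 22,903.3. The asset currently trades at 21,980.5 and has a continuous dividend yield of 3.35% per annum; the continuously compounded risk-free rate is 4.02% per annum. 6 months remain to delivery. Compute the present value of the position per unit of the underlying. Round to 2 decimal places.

832.15

Current fair forward for the remaining 6 months: F = S·e^((r − q)·T), (r − q) = 0.0402 − 0.0335 = 0.0067
F = 21980.5 · e^(0.0067 × 6/12) = 21980.5 × 1.00335562 = 22054.2582
Value of long forward = (F − K)·e^(−rT) = (22054.2582 − 22903.3) · e^(−0.0402·6/12)
= -849.0418 × 0.98010066 = -832.15
Short position value = −(long value) = 832.15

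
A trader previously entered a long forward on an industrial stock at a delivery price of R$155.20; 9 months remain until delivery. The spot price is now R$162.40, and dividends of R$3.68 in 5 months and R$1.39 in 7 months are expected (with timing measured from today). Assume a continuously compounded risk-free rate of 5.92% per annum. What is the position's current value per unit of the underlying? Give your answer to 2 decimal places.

PV(remaining dividends) I = 3.68·e^(−0.0592·5/12) + 1.39·e^(−0.0592·7/12) = 4.9332
Current forward F = (S − I)·e^(rT) = (162.40 − 4.9332)·e^(0.0592·9/12) = 157.4668 × 1.045400 = 164.6158
Value (long) = (F − K)·e^(−rT) = (164.6158 − 155.20) × 0.956571 = 9.0069
Value = R$9.01

R$9.01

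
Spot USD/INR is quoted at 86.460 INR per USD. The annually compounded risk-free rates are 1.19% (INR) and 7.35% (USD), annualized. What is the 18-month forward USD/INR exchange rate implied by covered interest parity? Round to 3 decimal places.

79.126

By covered interest parity, F = S · (1+r_INR)^T / (1+r_USD)^T
= 86.460 × 1.017903 / 1.112252 = 86.460 × 0.915173
F = 79.126 INR per USD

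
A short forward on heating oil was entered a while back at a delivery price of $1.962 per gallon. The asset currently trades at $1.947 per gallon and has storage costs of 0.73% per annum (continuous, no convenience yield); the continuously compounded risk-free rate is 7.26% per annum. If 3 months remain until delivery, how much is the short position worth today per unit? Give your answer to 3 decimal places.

-$0.024 per gallon

Current fair forward for the remaining 3 months: F = S·e^((r + u)·T), (r + u) = 0.0726 + 0.0073 = 0.0799
F = 1.947 · e^(0.0799 × 3/12) = 1.947 × 1.020176 = 1.9863
Value of long forward = (F − K)·e^(−rT) = (1.9863 − 1.962) · e^(−0.0726·3/12)
= 0.0243 × 0.982014 = 0.024
Short position value = −(long value) = -$0.024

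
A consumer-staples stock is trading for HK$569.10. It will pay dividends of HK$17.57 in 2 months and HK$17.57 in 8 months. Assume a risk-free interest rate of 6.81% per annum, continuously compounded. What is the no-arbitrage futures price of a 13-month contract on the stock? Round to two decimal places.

HK$575.90

PV(dividends) I = 17.57·e^(−0.0681·2/12) + 17.57·e^(−0.0681·8/12)
I = 17.3717 + 16.7902 = 34.1619
F = (S − I)·e^(rT) = (569.10 − 34.1619) · e^(0.0681·13/12)
= 534.9381 · e^0.073775 = 534.9381 × 1.076565 = HK$575.90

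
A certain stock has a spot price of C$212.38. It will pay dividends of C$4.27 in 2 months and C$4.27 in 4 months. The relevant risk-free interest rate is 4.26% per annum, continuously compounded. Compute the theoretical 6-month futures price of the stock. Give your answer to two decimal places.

C$208.32

PV(dividends) I = 4.27·e^(−0.0426·2/12) + 4.27·e^(−0.0426·4/12)
I = 4.2398 + 4.2098 = 8.4496
F = (S − I)·e^(rT) = (212.38 − 8.4496) · e^(0.0426·6/12)
= 203.9304 · e^0.021300 = 203.9304 × 1.021528 = C$208.32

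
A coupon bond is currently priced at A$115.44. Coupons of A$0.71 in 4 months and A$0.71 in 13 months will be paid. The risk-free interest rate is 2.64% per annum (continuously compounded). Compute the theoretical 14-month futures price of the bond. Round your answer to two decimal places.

A$117.61

PV(coupons) I = 0.71·e^(−0.0264·4/12) + 0.71·e^(−0.0264·13/12)
I = 0.7038 + 0.6900 = 1.3938
F = (S − I)·e^(rT) = (115.44 − 1.3938) · e^(0.0264·14/12)
= 114.0462 · e^0.030800 = 114.0462 × 1.031279 = A$117.61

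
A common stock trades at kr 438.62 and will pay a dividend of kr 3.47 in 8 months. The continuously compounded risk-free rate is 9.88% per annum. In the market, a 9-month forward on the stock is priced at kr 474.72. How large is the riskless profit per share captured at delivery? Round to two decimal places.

kr 5.86 per share

PV(dividends) I = 3.47·e^(−0.0988·8/12) = 3.2488
Fair forward F* = (S − I)·e^(rT) = (438.62 − 3.2488)·e^0.074100 = 435.3712 × 1.076914 = 468.8573
Market kr 474.72 > fair 468.8573: forward overpriced → cash-and-carry (borrow at r, buy the stock and collect the dividends, short the forward).
Profit at T = |F_mkt − F*| = |474.72 − 468.8573| = kr 5.86 per share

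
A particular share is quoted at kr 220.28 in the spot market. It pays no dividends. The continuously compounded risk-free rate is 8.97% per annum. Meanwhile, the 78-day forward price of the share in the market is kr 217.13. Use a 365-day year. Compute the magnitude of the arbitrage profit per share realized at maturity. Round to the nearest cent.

Fair forward: F* = S·e^(carry·T), with carry = r = 0.0897
F* = 220.28 · e^(0.0897 × 78/365) = 220.28 · e^0.019169 = 220.28 × 1.019354 = kr 224.5433
Market kr 217.13 < fair kr 224.5433: forward underpriced → reverse cash-and-carry (short spot, go long the forward).
At maturity, profit = |F_mkt − F*| = |217.13 − 224.5433| = kr 7.41 per share

kr 7.41 per share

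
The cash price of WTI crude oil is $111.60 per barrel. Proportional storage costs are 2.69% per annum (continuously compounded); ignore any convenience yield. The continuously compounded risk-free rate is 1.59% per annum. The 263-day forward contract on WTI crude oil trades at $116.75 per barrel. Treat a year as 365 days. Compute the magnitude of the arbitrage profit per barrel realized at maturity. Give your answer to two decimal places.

Fair forward: F* = S·e^(carry·T), with carry = (r + u) = 0.0159 + 0.0269 = 0.0428
F* = 111.60 · e^(0.0428 × 263/365) = 111.60 · e^0.030839 = 111.60 × 1.031319 = $115.0952
Market $116.75 > fair $115.0952: forward overpriced → cash-and-carry (buy spot, short the forward).
At maturity, profit = |F_mkt − F*| = |116.75 − 115.0952| = $1.65 per barrel

$1.65 per barrel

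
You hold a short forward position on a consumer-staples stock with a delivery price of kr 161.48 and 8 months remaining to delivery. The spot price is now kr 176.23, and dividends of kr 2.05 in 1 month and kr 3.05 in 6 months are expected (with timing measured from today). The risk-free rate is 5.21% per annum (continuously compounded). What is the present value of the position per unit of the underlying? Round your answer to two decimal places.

PV(remaining dividends) I = 2.05·e^(−0.0521·1/12) + 3.05·e^(−0.0521·6/12) = 5.0127
Current forward F = (S − I)·e^(rT) = (176.23 − 5.0127)·e^(0.0521·8/12) = 171.2173 × 1.035344 = 177.2688
Value (long) = (F − K)·e^(−rT) = (177.2688 − 161.48) × 0.965863 = 15.2498
Short position value = −(long value) = -kr 15.25

-kr 15.25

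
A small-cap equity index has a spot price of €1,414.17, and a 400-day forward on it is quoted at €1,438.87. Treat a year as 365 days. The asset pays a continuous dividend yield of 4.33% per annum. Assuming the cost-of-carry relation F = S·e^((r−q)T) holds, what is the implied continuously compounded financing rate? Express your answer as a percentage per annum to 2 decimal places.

From F = S·e^((r−q)T): (r − q) = ln(F/S)/T
ln(1438.87/1414.17) = ln(1.017466) = 0.017315
(r − q) = 0.017315 / (400/365) = 0.015800
r = ln(F/S)/T + q = 0.015800 + 0.0433 = 0.059100
r = 5.91%

5.91%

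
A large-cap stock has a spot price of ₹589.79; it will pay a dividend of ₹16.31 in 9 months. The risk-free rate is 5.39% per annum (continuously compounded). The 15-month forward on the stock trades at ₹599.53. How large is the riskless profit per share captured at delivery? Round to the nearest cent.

PV(dividends) I = 16.31·e^(−0.0539·9/12) = 15.6638
Fair forward F* = (S − I)·e^(rT) = (589.79 − 15.6638)·e^0.067375 = 574.1262 × 1.069697 = 614.1411
Market ₹599.53 < fair 614.1411: forward underpriced → reverse cash-and-carry (short the stock, invest proceeds at r, pay the dividends, go long the forward).
Profit at T = |F_mkt − F*| = |599.53 − 614.1411| = ₹14.61 per share

₹14.61 per share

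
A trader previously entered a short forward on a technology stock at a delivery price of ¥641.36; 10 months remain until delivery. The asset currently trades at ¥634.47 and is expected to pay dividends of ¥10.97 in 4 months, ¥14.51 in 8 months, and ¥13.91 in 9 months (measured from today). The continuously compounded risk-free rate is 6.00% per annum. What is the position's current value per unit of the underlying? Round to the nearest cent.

¥13.60

PV(remaining dividends) I = 10.97·e^(−0.0600·4/12) + 14.51·e^(−0.0600·8/12) + 13.91·e^(−0.0600·9/12) = 37.9918
Current forward F = (S − I)·e^(rT) = (634.47 − 37.9918)·e^(0.0600·10/12) = 596.4782 × 1.051271 = 627.0602
Value (long) = (F − K)·e^(−rT) = (627.0602 − 641.36) × 0.951229 = -13.6024
Short position value = −(long value) = ¥13.60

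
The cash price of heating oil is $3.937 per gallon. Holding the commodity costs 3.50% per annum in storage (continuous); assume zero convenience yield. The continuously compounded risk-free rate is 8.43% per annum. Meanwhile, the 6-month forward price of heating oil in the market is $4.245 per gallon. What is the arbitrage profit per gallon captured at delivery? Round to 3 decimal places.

Fair forward: F* = S·e^(carry·T), with carry = (r + u) = 0.0843 + 0.0350 = 0.1193
F* = 3.937 · e^(0.1193 × 6/12) = 3.937 · e^0.059650 = 3.937 × 1.061465 = $4.1790
Market $4.245 > fair $4.1790: forward overpriced → cash-and-carry (buy spot, short the forward).
At maturity, profit = |F_mkt − F*| = |4.245 − 4.1790| = $0.066 per gallon

$0.066 per gallon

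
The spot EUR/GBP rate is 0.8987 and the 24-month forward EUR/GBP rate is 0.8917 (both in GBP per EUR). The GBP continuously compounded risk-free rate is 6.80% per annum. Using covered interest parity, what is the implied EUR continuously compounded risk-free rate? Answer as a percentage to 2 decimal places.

F = S·e^((r_GBP − r_EUR)T) ⇒ r_EUR = r_GBP − ln(F/S)/T
ln(0.8917/0.8987) = -0.007820; /(24/12) = -0.003910
r_EUR = 0.0680 + 0.003910 = 0.071910
r_EUR = 7.19%

7.19%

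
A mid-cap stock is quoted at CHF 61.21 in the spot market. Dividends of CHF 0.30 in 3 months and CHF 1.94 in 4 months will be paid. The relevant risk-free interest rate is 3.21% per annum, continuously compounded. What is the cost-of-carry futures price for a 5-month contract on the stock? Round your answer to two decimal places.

PV(dividends) I = 0.30·e^(−0.0321·3/12) + 1.94·e^(−0.0321·4/12)
I = 0.2976 + 1.9194 = 2.2170
F = (S − I)·e^(rT) = (61.21 − 2.2170) · e^(0.0321·5/12)
= 58.9930 · e^0.013375 = 58.9930 × 1.013465 = CHF 59.79

CHF 59.79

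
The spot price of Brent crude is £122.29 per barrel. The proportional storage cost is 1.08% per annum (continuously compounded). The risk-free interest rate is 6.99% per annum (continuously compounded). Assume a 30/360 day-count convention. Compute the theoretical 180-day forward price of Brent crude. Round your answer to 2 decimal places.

£127.33 per barrel

Net carry = r + u − y = 0.0699 + 0.0108 − 0.0000 = 0.0807
F = S·e^((r+u−y)T) = 122.29 · e^(0.0807 × 180/360) = 122.29 · e^0.040350
= 122.29 × 1.041175 = £127.33 per barrel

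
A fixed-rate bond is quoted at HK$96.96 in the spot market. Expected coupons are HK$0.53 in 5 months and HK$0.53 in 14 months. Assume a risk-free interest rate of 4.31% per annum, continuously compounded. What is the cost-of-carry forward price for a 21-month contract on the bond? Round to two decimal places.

HK$103.45

PV(coupons) I = 0.53·e^(−0.0431·5/12) + 0.53·e^(−0.0431·14/12)
I = 0.5206 + 0.5040 = 1.0246
F = (S − I)·e^(rT) = (96.96 − 1.0246) · e^(0.0431·21/12)
= 95.9354 · e^0.075425 = 95.9354 × 1.078342 = HK$103.45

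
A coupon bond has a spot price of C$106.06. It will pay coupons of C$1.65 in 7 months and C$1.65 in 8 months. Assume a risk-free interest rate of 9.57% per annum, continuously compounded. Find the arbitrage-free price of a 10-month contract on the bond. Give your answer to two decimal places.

PV(coupons) I = 1.65·e^(−0.0957·7/12) + 1.65·e^(−0.0957·8/12)
I = 1.5604 + 1.5480 = 3.1084
F = (S − I)·e^(rT) = (106.06 − 3.1084) · e^(0.0957·10/12)
= 102.9516 · e^0.079750 = 102.9516 × 1.083016 = C$111.50

C$111.50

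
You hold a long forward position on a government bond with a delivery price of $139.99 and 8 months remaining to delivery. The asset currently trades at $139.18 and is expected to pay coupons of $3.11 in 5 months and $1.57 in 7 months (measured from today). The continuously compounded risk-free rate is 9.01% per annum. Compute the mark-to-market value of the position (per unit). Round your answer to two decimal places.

PV(remaining coupons) I = 3.11·e^(−0.0901·5/12) + 1.57·e^(−0.0901·7/12) = 4.4850
Current forward F = (S − I)·e^(rT) = (139.18 − 4.4850)·e^(0.0901·8/12) = 134.6950 × 1.061907 = 143.0336
Value (long) = (F − K)·e^(−rT) = (143.0336 − 139.99) × 0.941702 = 2.8662
Value = $2.87

$2.87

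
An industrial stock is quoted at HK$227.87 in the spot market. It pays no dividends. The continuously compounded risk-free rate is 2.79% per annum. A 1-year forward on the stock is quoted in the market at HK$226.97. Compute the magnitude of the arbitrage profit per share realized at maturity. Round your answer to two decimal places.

Fair forward: F* = S·e^(carry·T), with carry = r = 0.0279
F* = 227.87 · e^(0.0279 × 1) = 227.87 · e^0.027900 = 227.87 × 1.028293 = HK$234.3171
Market HK$226.97 < fair HK$234.3171: forward underpriced → reverse cash-and-carry (short spot, go long the forward).
At maturity, profit = |F_mkt − F*| = |226.97 − 234.3171| = HK$7.35 per share

HK$7.35 per share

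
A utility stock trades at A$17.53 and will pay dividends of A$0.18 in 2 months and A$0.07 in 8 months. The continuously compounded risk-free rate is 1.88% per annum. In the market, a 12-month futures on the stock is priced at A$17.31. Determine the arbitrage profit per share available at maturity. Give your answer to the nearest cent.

A$0.30 per share

PV(dividends) I = 0.18·e^(−0.0188·2/12) + 0.07·e^(−0.0188·8/12) = 0.2486
Fair futures F* = (S − I)·e^(rT) = (17.53 − 0.2486)·e^0.018800 = 17.2814 × 1.018978 = 17.6094
Market A$17.31 < fair 17.6094: forward underpriced → reverse cash-and-carry (short the stock, invest proceeds at r, pay the dividends, go long the forward).
Profit at T = |F_mkt − F*| = |17.31 − 17.6094| = A$0.30 per share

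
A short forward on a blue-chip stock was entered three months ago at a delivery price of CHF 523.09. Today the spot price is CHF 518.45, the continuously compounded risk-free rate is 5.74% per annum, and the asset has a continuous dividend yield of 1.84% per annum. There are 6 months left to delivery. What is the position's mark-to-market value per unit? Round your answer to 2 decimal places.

Current fair forward for the remaining 6 months: F = S·e^((r − q)·T), (r − q) = 0.0574 − 0.0184 = 0.0390
F = 518.45 · e^(0.0390 × 6/12) = 518.45 × 1.019691 = 528.6588
Value of long forward = (F − K)·e^(−rT) = (528.6588 − 523.09) · e^(−0.0574·6/12)
= 5.5688 × 0.971708 = 5.41
Short position value = −(long value) = -CHF 5.41

-CHF 5.41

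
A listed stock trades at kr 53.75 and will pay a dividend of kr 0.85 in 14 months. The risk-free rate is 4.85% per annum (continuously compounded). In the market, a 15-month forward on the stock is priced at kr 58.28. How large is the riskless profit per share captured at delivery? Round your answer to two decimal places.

kr 2.02 per share

PV(dividends) I = 0.85·e^(−0.0485·14/12) = 0.8032
Fair forward F* = (S − I)·e^(rT) = (53.75 − 0.8032)·e^0.060625 = 52.9468 × 1.062500 = 56.2560
Market kr 58.28 > fair 56.2560: forward overpriced → cash-and-carry (borrow at r, buy the stock and collect the dividends, short the forward).
Profit at T = |F_mkt − F*| = |58.28 − 56.2560| = kr 2.02 per share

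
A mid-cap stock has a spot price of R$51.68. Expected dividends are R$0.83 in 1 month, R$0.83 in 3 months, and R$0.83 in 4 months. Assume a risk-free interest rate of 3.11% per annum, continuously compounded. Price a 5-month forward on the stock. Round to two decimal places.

R$49.85

PV(dividends) I = 0.83·e^(−0.0311·1/12) + 0.83·e^(−0.0311·3/12) + 0.83·e^(−0.0311·4/12)
I = 0.8279 + 0.8236 + 0.8214 = 2.4729
F = (S − I)·e^(rT) = (51.68 − 2.4729) · e^(0.0311·5/12)
= 49.2071 · e^0.012958 = 49.2071 × 1.013042 = R$49.85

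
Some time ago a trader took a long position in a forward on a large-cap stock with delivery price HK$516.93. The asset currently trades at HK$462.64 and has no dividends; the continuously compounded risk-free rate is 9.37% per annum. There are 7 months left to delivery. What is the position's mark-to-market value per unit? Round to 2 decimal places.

-HK$26.79

Current fair forward for the remaining 7 months: F = S·e^(r·T), r = 0.0937
F = 462.64 · e^(0.0937 × 7/12) = 462.64 × 1.056180 = 488.6311
Value of long forward = (F − K)·e^(−rT) = (488.6311 − 516.93) · e^(−0.0937·7/12)
= -28.2989 × 0.946809 = -26.79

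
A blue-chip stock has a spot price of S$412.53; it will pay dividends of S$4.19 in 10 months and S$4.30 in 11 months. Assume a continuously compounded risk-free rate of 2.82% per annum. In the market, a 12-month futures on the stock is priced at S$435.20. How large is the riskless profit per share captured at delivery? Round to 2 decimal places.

PV(dividends) I = 4.19·e^(−0.0282·10/12) + 4.30·e^(−0.0282·11/12) = 8.2830
Fair futures F* = (S − I)·e^(rT) = (412.53 − 8.2830)·e^0.028200 = 404.2470 × 1.028601 = 415.8089
Market S$435.20 > fair 415.8089: forward overpriced → cash-and-carry (borrow at r, buy the stock and collect the dividends, short the forward).
Profit at T = |F_mkt − F*| = |435.20 − 415.8089| = S$19.39 per share

S$19.39 per share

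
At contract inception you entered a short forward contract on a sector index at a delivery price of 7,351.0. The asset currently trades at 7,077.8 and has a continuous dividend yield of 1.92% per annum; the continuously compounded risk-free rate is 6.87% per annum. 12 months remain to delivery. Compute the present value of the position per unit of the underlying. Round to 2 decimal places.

-80.26

Current fair forward for the remaining 12 months: F = S·e^((r − q)·T), (r − q) = 0.0687 − 0.0192 = 0.0495
F = 7077.8 · e^(0.0495 × 12/12) = 7077.8 × 1.05074559 = 7436.9671
Value of long forward = (F − K)·e^(−rT) = (7436.9671 − 7351.0) · e^(−0.0687·12/12)
= 85.9671 × 0.93360672 = 80.26
Short position value = −(long value) = -80.26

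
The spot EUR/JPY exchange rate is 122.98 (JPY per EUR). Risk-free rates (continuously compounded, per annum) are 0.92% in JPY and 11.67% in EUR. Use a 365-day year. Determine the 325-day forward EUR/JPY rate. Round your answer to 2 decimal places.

111.75

F = S·e^((r_JPY − r_EUR)T) = 122.98 · e^((0.0092 − 0.1167) × 325/365)
= 122.98 · e^-0.095719 = 122.98 × 0.908719
F = 111.75 JPY per EUR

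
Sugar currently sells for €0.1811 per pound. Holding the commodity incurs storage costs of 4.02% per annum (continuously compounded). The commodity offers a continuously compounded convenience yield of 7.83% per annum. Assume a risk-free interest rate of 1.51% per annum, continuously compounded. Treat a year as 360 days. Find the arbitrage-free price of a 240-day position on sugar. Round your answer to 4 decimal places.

€0.1783 per pound

Net carry = r + u − y = 0.0151 + 0.0402 − 0.0783 = -0.0230
F = S·e^((r+u−y)T) = 0.1811 · e^(-0.0230 × 240/360) = 0.1811 · e^-0.015333
= 0.1811 × 0.984784 = €0.1783 per pound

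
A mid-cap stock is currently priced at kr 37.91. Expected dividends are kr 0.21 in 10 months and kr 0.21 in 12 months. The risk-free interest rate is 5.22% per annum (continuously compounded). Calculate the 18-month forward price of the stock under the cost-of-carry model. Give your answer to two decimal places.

PV(dividends) I = 0.21·e^(−0.0522·10/12) + 0.21·e^(−0.0522·12/12)
I = 0.2011 + 0.1993 = 0.4004
F = (S − I)·e^(rT) = (37.91 − 0.4004) · e^(0.0522·18/12)
= 37.5096 · e^0.078300 = 37.5096 × 1.081447 = kr 40.56

kr 40.56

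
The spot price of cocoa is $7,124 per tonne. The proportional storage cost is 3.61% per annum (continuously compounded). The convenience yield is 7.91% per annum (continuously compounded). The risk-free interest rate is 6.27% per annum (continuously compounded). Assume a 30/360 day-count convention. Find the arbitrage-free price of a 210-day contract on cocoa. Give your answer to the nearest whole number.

$7,206 per tonne

Net carry = r + u − y = 0.0627 + 0.0361 − 0.0791 = 0.0197
F = S·e^((r+u−y)T) = 7124 · e^(0.0197 × 210/360) = 7124 · e^0.011492
= 7124 × 1.011558 = $7,206 per tonne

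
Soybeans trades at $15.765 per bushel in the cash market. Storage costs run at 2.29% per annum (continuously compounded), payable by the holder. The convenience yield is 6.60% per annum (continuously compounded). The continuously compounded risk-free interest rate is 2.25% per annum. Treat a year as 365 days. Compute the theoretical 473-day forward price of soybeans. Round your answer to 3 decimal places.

Net carry = r + u − y = 0.0225 + 0.0229 − 0.0660 = -0.0206
F = S·e^((r+u−y)T) = 15.765 · e^(-0.0206 × 473/365) = 15.765 · e^-0.026695
= 15.765 × 0.973658 = $15.350 per bushel

$15.350 per bushel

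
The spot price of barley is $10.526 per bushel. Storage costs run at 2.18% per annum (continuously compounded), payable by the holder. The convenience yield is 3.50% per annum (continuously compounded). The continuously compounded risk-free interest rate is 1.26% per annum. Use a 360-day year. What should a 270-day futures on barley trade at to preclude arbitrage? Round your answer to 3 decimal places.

Net carry = r + u − y = 0.0126 + 0.0218 − 0.0350 = -0.0006
F = S·e^((r+u−y)T) = 10.526 · e^(-0.0006 × 270/360) = 10.526 · e^-0.000450
= 10.526 × 0.999550 = $10.521 per bushel

$10.521 per bushel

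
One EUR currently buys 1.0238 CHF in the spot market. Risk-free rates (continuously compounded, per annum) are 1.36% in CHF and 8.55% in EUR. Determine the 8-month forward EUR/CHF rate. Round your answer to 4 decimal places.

F = S·e^((r_CHF − r_EUR)T) = 1.0238 · e^((0.0136 − 0.0855) × 8/12)
= 1.0238 · e^-0.047933 = 1.0238 × 0.953198
F = 0.9759 CHF per EUR

0.9759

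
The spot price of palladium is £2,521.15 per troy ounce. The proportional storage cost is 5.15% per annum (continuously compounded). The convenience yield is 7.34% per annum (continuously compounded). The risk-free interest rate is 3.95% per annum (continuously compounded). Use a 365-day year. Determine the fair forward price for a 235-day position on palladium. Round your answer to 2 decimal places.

£2,549.88 per troy ounce

Net carry = r + u − y = 0.0395 + 0.0515 − 0.0734 = 0.0176
F = S·e^((r+u−y)T) = 2521.15 · e^(0.0176 × 235/365) = 2521.15 · e^0.01133151
= 2521.15 × 1.01139595 = £2,549.88 per troy ounce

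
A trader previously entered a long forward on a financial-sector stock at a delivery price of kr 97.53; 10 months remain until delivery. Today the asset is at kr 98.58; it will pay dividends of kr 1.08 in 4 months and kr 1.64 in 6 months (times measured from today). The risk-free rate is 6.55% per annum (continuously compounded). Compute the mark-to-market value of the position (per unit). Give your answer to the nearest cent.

kr 3.59

PV(remaining dividends) I = 1.08·e^(−0.0655·4/12) + 1.64·e^(−0.0655·6/12) = 2.6438
Current forward F = (S − I)·e^(rT) = (98.58 − 2.6438)·e^(0.0655·10/12) = 95.9362 × 1.056100 = 101.3182
Value (long) = (F − K)·e^(−rT) = (101.3182 − 97.53) × 0.946880 = 3.5870
Value = kr 3.59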